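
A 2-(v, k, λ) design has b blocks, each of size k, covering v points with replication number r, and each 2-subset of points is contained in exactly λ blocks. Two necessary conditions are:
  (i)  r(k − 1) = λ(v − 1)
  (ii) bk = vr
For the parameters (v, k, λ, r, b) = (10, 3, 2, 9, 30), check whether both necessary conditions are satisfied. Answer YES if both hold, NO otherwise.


Condition (i): r(k − 1) = 9·2 = 18; λ(v − 1) = 2·9 = 18. Match? YES.
Condition (ii): bk = 30·3 = 90; vr = 10·9 = 90. Match? YES.
Both conditions hold? YES.

YES


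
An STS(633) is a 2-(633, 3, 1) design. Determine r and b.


An STS(v) is a 2-(v, 3, 1) BIBD: block size k = 3, λ = 1.
Replication: r(k − 1) = λ(v − 1) ⇒ r·2 = 633 − 1 = 632 ⇒ r = 316.
Block count: b = v(v − 1)/6 = 633·632/6 = 400056/6 = 66676.
(Check via bk = vr: 66676·3 = 200028 = 633·316 = 200028 ✓.)

r = 316, b = 66676.


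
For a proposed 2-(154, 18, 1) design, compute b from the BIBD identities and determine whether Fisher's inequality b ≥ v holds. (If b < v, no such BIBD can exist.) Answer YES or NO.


b = λv(v − 1)/(k(k − 1)) = 1·154·153/(18·17) = 23562/306 = 77.
Compare with v = 154: b < v, so Fisher's inequality fails.

NO


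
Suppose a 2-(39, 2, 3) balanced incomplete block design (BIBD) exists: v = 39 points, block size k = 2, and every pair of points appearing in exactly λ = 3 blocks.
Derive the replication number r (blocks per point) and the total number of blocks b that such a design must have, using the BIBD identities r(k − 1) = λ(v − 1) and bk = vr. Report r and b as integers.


Any 2-(v, k, λ) BIBD satisfies two necessary conditions:
  (i)  Each point sits in r blocks, and counting incidences through any fixed point gives r(k − 1) = λ(v − 1), so r = λ(v − 1)/(k − 1).
  (ii) Total incidences bk = vr, so b = vr/k.
Step 1: r = λ(v − 1)/(k − 1) = 3·(39 − 1)/(2 − 1) = 3·38/1 = 114/1 = 114.
Step 2: b = vr/k = 39·114/2 = 4446/2 = 2223.
Check integrality: r = 114 ∈ Z ✓, b = 2223 ∈ Z ✓.
(These identities are necessary conditions: they determine r and b for any design with these parameters, but do not by themselves prove that one exists.)

r = 114, b = 2223.


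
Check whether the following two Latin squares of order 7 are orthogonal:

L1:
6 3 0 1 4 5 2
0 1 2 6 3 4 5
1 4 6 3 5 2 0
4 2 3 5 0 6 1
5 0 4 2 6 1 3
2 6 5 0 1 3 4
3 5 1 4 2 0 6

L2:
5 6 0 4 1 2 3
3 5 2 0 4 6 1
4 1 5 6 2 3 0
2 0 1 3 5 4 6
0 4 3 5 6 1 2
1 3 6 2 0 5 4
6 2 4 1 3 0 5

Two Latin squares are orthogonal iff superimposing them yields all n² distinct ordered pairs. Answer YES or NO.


Form the n² = 49 superimposed pairs (L1[i][j], L2[i][j]), row by row (rows and columns indexed from 0):
row 0: (6,5) (3,6) (0,0) (1,4) (4,1) (5,2) (2,3)
row 1: (0,3) (1,5) (2,2) (6,0) (3,4) (4,6) (5,1)
row 2: (1,4) (4,1) (6,5) (3,6) (5,2) (2,3) (0,0)
row 3: (4,2) (2,0) (3,1) (5,3) (0,5) (6,4) (1,6)
row 4: (5,0) (0,4) (4,3) (2,5) (6,6) (1,1) (3,2)
row 5: (2,1) (6,3) (5,6) (0,2) (1,0) (3,5) (4,4)
row 6: (3,6) (5,2) (1,4) (4,1) (2,3) (0,0) (6,5)
Orthogonality requires all 49 pairs distinct.
But the pair (1,4) repeats: cell (0,3) has L1 = 1, L2 = 4, and cell (2,0) has L1 = 1, L2 = 4.
A repeated pair means some other pair never occurs (only 35 distinct pairs out of 49), so the squares are not orthogonal.
Conclusion: NO.

NO


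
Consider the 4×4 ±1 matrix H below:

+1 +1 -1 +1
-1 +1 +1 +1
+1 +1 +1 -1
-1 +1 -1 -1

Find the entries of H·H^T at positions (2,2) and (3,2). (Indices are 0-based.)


Row 2 of H: [1, 1, 1, -1].
Row 3 of H: [-1, 1, -1, -1].
(H·H^T)[2][2] = Σ_j H[2][j]·H[2][j] = (1)² + (1)² + (1)² + (-1)² = 1 + 1 + 1 + 1 = 4.
(H·H^T)[3][2] = Σ_j H[3][j]·H[2][j] = (-1)·(1) + (1)·(1) + (-1)·(1) + (-1)·(-1) = -1 + 1 + -1 + 1 = 0.
So rows 3 and 2 are orthogonal; the diagonal entry equals n = 4.

(2,2) entry = 4; (3,2) entry = 0.


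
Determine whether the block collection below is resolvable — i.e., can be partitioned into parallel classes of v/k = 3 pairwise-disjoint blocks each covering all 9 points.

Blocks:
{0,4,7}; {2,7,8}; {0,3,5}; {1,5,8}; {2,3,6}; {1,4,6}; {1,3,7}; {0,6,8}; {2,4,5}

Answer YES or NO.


v = 9, block size k = 3, number of blocks = 9.
For resolvability, blocks must partition into parallel classes of size v/k = 3.
Total blocks must therefore be a multiple of 3: 9 = 3·3 + 0 ⇒ divisible ✓.
Greedy packing gives 3 candidate class(es). Each should be a full parallel class (size 3, covers all 9 points).
  Class 1 (3 blocks): {0,4,7}; {1,5,8}; {2,3,6}. Points covered: [0, 1, 2, 3, 4, 5, 6, 7, 8].
  Class 2 (3 blocks): {2,7,8}; {0,3,5}; {1,4,6}. Points covered: [0, 1, 2, 3, 4, 5, 6, 7, 8].
  Class 3 (3 blocks): {1,3,7}; {0,6,8}; {2,4,5}. Points covered: [0, 1, 2, 3, 4, 5, 6, 7, 8].
All classes full (size 3)? YES. All classes cover every point? YES.
Resolvable? YES.

YES


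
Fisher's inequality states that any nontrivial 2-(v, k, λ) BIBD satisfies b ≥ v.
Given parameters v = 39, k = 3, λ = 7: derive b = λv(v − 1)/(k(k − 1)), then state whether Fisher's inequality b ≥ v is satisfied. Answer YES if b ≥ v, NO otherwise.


b = λv(v − 1)/(k(k − 1)) = 7·39·38/(3·2) = 10374/6 = 1729.
Compare with v = 39: b ≥ v, so Fisher's inequality holds.

YES


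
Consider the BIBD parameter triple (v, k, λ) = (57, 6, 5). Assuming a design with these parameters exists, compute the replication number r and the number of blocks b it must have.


Any 2-(v, k, λ) BIBD satisfies two necessary conditions:
  (i)  Each point sits in r blocks, and counting incidences through any fixed point gives r(k − 1) = λ(v − 1), so r = λ(v − 1)/(k − 1).
  (ii) Total incidences bk = vr, so b = vr/k.
Step 1: r = λ(v − 1)/(k − 1) = 5·(57 − 1)/(6 − 1) = 5·56/5 = 280/5 = 56.
Step 2: b = vr/k = 57·56/6 = 3192/6 = 532.
Check integrality: r = 56 ∈ Z ✓, b = 532 ∈ Z ✓.
(These identities are necessary conditions: they determine r and b for any design with these parameters, but do not by themselves prove that one exists.)

r = 56, b = 532.


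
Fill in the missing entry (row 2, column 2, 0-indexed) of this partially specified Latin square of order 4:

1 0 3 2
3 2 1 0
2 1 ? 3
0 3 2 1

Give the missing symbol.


Row 2 contains symbols [1, 2, 3] — missing [0].
Column 2 contains symbols [1, 2, 3] — missing [0].
The missing symbol must appear in both missing sets; intersection = [0].
Therefore the hidden value is 0.

Missing value = 0.


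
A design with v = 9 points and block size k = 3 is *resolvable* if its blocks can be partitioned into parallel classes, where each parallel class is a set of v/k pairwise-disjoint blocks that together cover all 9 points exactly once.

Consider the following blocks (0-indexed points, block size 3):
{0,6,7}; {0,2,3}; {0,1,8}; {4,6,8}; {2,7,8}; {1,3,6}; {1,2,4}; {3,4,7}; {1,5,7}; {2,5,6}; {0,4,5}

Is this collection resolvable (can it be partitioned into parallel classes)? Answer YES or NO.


v = 9, block size k = 3, number of blocks = 11.
For resolvability, blocks must partition into parallel classes of size v/k = 3.
Total blocks must therefore be a multiple of 3: 11 = 3·3 + 2 ⇒ not divisible ✗.
Resolvable? NO.

NO


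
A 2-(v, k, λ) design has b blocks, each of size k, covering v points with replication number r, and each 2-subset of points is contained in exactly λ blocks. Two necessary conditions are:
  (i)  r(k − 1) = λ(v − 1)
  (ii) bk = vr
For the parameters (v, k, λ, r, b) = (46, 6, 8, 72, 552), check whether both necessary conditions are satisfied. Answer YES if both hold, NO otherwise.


Condition (i): r(k − 1) = 72·5 = 360; λ(v − 1) = 8·45 = 360. Match? YES.
Condition (ii): bk = 552·6 = 3312; vr = 46·72 = 3312. Match? YES.
Both conditions hold? YES.

YES


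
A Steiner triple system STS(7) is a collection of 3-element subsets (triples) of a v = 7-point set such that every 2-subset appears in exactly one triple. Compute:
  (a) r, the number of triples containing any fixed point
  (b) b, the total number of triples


An STS(v) is a 2-(v, 3, 1) BIBD: block size k = 3, λ = 1.
Replication: r(k − 1) = λ(v − 1) ⇒ r·2 = 7 − 1 = 6 ⇒ r = 3.
Block count: bk = vr ⇒ b·3 = 7·3 = 21 ⇒ b = 7.

r = 3, b = 7.


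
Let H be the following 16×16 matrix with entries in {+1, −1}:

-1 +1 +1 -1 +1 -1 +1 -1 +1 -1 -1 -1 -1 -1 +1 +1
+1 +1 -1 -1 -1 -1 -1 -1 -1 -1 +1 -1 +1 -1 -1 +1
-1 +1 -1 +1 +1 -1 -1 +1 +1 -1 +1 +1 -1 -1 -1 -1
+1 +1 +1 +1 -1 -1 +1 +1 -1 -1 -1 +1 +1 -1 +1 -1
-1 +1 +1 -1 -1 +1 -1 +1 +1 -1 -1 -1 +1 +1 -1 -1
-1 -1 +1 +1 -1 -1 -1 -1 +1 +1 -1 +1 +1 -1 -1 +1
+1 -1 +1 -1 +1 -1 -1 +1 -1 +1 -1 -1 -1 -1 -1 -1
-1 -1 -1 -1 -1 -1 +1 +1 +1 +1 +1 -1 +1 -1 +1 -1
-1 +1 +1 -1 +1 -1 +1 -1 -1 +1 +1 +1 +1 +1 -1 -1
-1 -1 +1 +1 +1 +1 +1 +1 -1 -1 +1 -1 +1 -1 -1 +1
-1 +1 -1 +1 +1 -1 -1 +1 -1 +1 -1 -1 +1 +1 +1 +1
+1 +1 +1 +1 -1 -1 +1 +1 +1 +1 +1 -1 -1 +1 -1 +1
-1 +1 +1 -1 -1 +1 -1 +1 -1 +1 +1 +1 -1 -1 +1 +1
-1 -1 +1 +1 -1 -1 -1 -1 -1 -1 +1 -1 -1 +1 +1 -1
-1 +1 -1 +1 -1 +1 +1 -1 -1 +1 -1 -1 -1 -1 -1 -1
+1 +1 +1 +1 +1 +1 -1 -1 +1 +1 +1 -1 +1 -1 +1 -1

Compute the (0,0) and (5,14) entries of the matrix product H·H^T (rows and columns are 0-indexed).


Row 0 of H: [-1, 1, 1, -1, 1, -1, 1, -1, 1, -1, -1, -1, -1, -1, 1, 1].
Row 5 of H: [-1, -1, 1, 1, -1, -1, -1, -1, 1, 1, -1, 1, 1, -1, -1, 1].
Row 14 of H: [-1, 1, -1, 1, -1, 1, 1, -1, -1, 1, -1, -1, -1, -1, -1, -1].
(H·H^T)[0][0] = Σ_j H[0][j]·H[0][j] = (-1)² + (1)² + (1)² + (-1)² + (1)² + (-1)² + (1)² + (-1)² + (1)² + (-1)² + (-1)² + (-1)² + (-1)² + (-1)² + (1)² + (1)² = 1 + 1 + 1 + 1 + 1 + 1 + 1 + 1 + 1 + 1 + 1 + 1 + 1 + 1 + 1 + 1 = 16.
(H·H^T)[5][14] = Σ_j H[5][j]·H[14][j] = (-1)·(-1) + (-1)·(1) + (1)·(-1) + (1)·(1) + (-1)·(-1) + (-1)·(1) + (-1)·(1) + (-1)·(-1) + (1)·(-1) + (1)·(1) + (-1)·(-1) + (1)·(-1) + (1)·(-1) + (-1)·(-1) + (-1)·(-1) + (1)·(-1) = 1 + -1 + -1 + 1 + 1 + -1 + -1 + 1 + -1 + 1 + 1 + -1 + -1 + 1 + 1 + -1 = 0.
So rows 5 and 14 are orthogonal; the diagonal entry equals n = 16.

(0,0) entry = 16; (5,14) entry = 0.


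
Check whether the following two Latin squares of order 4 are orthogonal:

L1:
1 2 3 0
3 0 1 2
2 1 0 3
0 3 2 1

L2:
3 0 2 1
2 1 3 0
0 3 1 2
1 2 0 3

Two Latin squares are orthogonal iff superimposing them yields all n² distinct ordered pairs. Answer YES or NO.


Form the n² = 16 superimposed pairs (L1[i][j], L2[i][j]), row by row (rows and columns indexed from 0):
row 0: (1,3) (2,0) (3,2) (0,1)
row 1: (3,2) (0,1) (1,3) (2,0)
row 2: (2,0) (1,3) (0,1) (3,2)
row 3: (0,1) (3,2) (2,0) (1,3)
Orthogonality requires all 16 pairs distinct.
But the pair (3,2) repeats: cell (0,2) has L1 = 3, L2 = 2, and cell (1,0) has L1 = 3, L2 = 2.
A repeated pair means some other pair never occurs (only 4 distinct pairs out of 16), so the squares are not orthogonal.
Conclusion: NO.

NO


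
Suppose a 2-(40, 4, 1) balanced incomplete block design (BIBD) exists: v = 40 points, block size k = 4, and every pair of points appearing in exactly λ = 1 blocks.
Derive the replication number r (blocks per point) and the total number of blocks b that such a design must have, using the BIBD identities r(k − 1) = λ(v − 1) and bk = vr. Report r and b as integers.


Any 2-(v, k, λ) BIBD satisfies two necessary conditions:
  (i)  Each point sits in r blocks, and counting incidences through any fixed point gives r(k − 1) = λ(v − 1), so r = λ(v − 1)/(k − 1).
  (ii) Total incidences bk = vr, so b = vr/k.
Step 1: r = λ(v − 1)/(k − 1) = 1·(40 − 1)/(4 − 1) = 1·39/3 = 39/3 = 13.
Step 2: b = vr/k = 40·13/4 = 520/4 = 130.
Check integrality: r = 13 ∈ Z ✓, b = 130 ∈ Z ✓.
(These identities are necessary conditions: they determine r and b for any design with these parameters, but do not by themselves prove that one exists.)

r = 13, b = 130.


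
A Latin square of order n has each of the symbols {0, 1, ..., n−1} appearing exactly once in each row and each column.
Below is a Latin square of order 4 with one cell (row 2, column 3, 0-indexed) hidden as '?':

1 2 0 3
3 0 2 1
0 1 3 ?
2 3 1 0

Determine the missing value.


Row 2 contains symbols [0, 1, 3] — missing [2].
Column 3 contains symbols [0, 1, 3] — missing [2].
The missing symbol must appear in both missing sets; intersection = [2].
Therefore the hidden value is 2.

Missing value = 2.


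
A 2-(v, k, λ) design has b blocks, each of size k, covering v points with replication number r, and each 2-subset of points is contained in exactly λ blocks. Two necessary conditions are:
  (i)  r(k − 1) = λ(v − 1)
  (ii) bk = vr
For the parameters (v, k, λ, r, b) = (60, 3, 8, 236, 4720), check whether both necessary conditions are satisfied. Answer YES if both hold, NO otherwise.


Condition (i): r(k − 1) = 236·2 = 472; λ(v − 1) = 8·59 = 472. Match? YES.
Condition (ii): bk = 4720·3 = 14160; vr = 60·236 = 14160. Match? YES.
Both conditions hold? YES.

YES


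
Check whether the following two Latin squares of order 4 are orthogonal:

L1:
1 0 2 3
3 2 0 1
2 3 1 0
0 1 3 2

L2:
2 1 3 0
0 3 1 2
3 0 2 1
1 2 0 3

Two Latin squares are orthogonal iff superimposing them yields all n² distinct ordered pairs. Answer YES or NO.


Form the n² = 16 superimposed pairs (L1[i][j], L2[i][j]), row by row (rows and columns indexed from 0):
row 0: (1,2) (0,1) (2,3) (3,0)
row 1: (3,0) (2,3) (0,1) (1,2)
row 2: (2,3) (3,0) (1,2) (0,1)
row 3: (0,1) (1,2) (3,0) (2,3)
Orthogonality requires all 16 pairs distinct.
But the pair (3,0) repeats: cell (0,3) has L1 = 3, L2 = 0, and cell (1,0) has L1 = 3, L2 = 0.
A repeated pair means some other pair never occurs (only 4 distinct pairs out of 16), so the squares are not orthogonal.
Conclusion: NO.

NO


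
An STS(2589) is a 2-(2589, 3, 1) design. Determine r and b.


An STS(v) is a 2-(v, 3, 1) BIBD: block size k = 3, λ = 1.
Replication: r(k − 1) = λ(v − 1) ⇒ r·2 = 2589 − 1 = 2588 ⇒ r = 1294.
Block count: b = v(v − 1)/6 = 2589·2588/6 = 6700332/6 = 1116722.
(Check via bk = vr: 1116722·3 = 3350166 = 2589·1294 = 3350166 ✓.)

r = 1294, b = 1116722.


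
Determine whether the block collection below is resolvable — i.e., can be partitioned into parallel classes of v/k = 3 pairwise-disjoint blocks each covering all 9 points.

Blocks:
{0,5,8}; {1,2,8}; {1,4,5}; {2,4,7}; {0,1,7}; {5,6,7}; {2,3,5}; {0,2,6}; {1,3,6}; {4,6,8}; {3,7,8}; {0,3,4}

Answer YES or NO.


v = 9, block size k = 3, number of blocks = 12.
For resolvability, blocks must partition into parallel classes of size v/k = 3.
Total blocks must therefore be a multiple of 3: 12 = 3·4 + 0 ⇒ divisible ✓.
Greedy packing gives 4 candidate class(es). Each should be a full parallel class (size 3, covers all 9 points).
  Class 1 (3 blocks): {0,5,8}; {2,4,7}; {1,3,6}. Points covered: [0, 1, 2, 3, 4, 5, 6, 7, 8].
  Class 2 (3 blocks): {1,2,8}; {5,6,7}; {0,3,4}. Points covered: [0, 1, 2, 3, 4, 5, 6, 7, 8].
  Class 3 (3 blocks): {1,4,5}; {0,2,6}; {3,7,8}. Points covered: [0, 1, 2, 3, 4, 5, 6, 7, 8].
  Class 4 (3 blocks): {0,1,7}; {2,3,5}; {4,6,8}. Points covered: [0, 1, 2, 3, 4, 5, 6, 7, 8].
All classes full (size 3)? YES. All classes cover every point? YES.
Resolvable? YES.

YES


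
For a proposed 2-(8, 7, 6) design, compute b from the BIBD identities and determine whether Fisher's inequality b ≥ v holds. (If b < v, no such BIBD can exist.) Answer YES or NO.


b = λv(v − 1)/(k(k − 1)) = 6·8·7/(7·6) = 336/42 = 8.
Compare with v = 8: b ≥ v, so Fisher's inequality holds.

YES


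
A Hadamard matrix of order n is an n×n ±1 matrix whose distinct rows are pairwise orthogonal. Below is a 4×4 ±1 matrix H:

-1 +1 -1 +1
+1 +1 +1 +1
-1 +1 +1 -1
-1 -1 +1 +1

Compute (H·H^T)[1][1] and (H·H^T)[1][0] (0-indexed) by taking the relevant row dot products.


Row 0 of H: [-1, 1, -1, 1].
Row 1 of H: [1, 1, 1, 1].
(H·H^T)[1][1] = Σ_j H[1][j]·H[1][j] = (1)² + (1)² + (1)² + (1)² = 1 + 1 + 1 + 1 = 4.
(H·H^T)[1][0] = Σ_j H[1][j]·H[0][j] = (1)·(-1) + (1)·(1) + (1)·(-1) + (1)·(1) = -1 + 1 + -1 + 1 = 0.
So rows 1 and 0 are orthogonal; the diagonal entry equals n = 4.

(1,1) entry = 4; (1,0) entry = 0.


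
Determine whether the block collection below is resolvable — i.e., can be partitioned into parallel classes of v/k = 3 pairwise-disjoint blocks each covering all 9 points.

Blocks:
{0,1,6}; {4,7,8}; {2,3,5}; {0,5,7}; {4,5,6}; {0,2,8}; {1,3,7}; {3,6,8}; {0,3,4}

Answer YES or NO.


v = 9, block size k = 3, number of blocks = 9.
For resolvability, blocks must partition into parallel classes of size v/k = 3.
Total blocks must therefore be a multiple of 3: 9 = 3·3 + 0 ⇒ divisible ✓.
Consider block {0,5,7}. The only other block(s) in the collection disjoint from it are {3,6,8} — just 1 block(s). Any parallel class containing {0,5,7} would need 2 other blocks each disjoint from it, so no parallel class of size 3 can contain {0,5,7}.
Since every block must belong to some parallel class in a resolution, the collection cannot be partitioned into parallel classes.
Resolvable? NO.

NO


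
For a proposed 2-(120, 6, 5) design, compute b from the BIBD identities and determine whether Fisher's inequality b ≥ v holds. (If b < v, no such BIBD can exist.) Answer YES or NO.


b = λv(v − 1)/(k(k − 1)) = 5·120·119/(6·5) = 71400/30 = 2380.
Compare with v = 120: b ≥ v, so Fisher's inequality holds.

YES


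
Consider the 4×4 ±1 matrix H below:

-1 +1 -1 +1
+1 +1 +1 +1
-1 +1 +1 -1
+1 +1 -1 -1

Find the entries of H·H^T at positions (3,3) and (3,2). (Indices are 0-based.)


Row 2 of H: [-1, 1, 1, -1].
Row 3 of H: [1, 1, -1, -1].
(H·H^T)[3][3] = Σ_j H[3][j]·H[3][j] = (1)² + (1)² + (-1)² + (-1)² = 1 + 1 + 1 + 1 = 4.
(H·H^T)[3][2] = Σ_j H[3][j]·H[2][j] = (1)·(-1) + (1)·(1) + (-1)·(1) + (-1)·(-1) = -1 + 1 + -1 + 1 = 0.
So rows 3 and 2 are orthogonal; the diagonal entry equals n = 4.

(3,3) entry = 4; (3,2) entry = 0.


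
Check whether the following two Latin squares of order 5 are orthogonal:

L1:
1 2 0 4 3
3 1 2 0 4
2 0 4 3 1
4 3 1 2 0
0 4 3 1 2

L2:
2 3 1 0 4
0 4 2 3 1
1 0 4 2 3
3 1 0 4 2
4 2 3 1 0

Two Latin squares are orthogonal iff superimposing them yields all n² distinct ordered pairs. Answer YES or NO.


Form the n² = 25 superimposed pairs (L1[i][j], L2[i][j]), row by row (rows and columns indexed from 0):
row 0: (1,2) (2,3) (0,1) (4,0) (3,4)
row 1: (3,0) (1,4) (2,2) (0,3) (4,1)
row 2: (2,1) (0,0) (4,4) (3,2) (1,3)
row 3: (4,3) (3,1) (1,0) (2,4) (0,2)
row 4: (0,4) (4,2) (3,3) (1,1) (2,0)
Orthogonality requires all 25 pairs distinct.
Check by first coordinate: for each symbol s of L1, list the L2 entries in the n cells where L1 = s; they must all differ.
  L1 = 0: L2 entries (in reading order) 1, 3, 0, 2, 4 — all 5 distinct ✓
  L1 = 1: L2 entries (in reading order) 2, 4, 3, 0, 1 — all 5 distinct ✓
  L1 = 2: L2 entries (in reading order) 3, 2, 1, 4, 0 — all 5 distinct ✓
  L1 = 3: L2 entries (in reading order) 4, 0, 2, 1, 3 — all 5 distinct ✓
  L1 = 4: L2 entries (in reading order) 0, 1, 4, 3, 2 — all 5 distinct ✓
Every symbol of L1 meets every symbol of L2 exactly once, so all 25 pairs are distinct (25 of 25).
Conclusion: YES.

YES


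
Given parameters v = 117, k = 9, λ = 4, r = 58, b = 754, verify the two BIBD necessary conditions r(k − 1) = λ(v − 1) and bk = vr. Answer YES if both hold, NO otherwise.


Condition (i): r(k − 1) = 58·8 = 464; λ(v − 1) = 4·116 = 464. Match? YES.
Condition (ii): bk = 754·9 = 6786; vr = 117·58 = 6786. Match? YES.
Both conditions hold? YES.

YES


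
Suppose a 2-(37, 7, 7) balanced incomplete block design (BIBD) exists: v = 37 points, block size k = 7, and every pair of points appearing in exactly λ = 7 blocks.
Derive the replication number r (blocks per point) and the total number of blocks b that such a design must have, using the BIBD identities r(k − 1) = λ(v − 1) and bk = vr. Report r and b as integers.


Any 2-(v, k, λ) BIBD satisfies two necessary conditions:
  (i)  Each point sits in r blocks, and counting incidences through any fixed point gives r(k − 1) = λ(v − 1), so r = λ(v − 1)/(k − 1).
  (ii) Total incidences bk = vr, so b = vr/k.
Step 1: r = λ(v − 1)/(k − 1) = 7·(37 − 1)/(7 − 1) = 7·36/6 = 252/6 = 42.
Step 2: b = vr/k = 37·42/7 = 1554/7 = 222.
Check integrality: r = 42 ∈ Z ✓, b = 222 ∈ Z ✓.
(These identities are necessary conditions: they determine r and b for any design with these parameters, but do not by themselves prove that one exists.)

r = 42, b = 222.


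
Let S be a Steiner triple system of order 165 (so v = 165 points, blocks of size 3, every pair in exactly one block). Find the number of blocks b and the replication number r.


An STS(v) is a 2-(v, 3, 1) BIBD: block size k = 3, λ = 1.
Replication: r(k − 1) = λ(v − 1) ⇒ r·2 = 165 − 1 = 164 ⇒ r = 82.
Block count: b = v(v − 1)/6 = 165·164/6 = 27060/6 = 4510.
(Check via bk = vr: 4510·3 = 13530 = 165·82 = 13530 ✓.)

r = 82, b = 4510.


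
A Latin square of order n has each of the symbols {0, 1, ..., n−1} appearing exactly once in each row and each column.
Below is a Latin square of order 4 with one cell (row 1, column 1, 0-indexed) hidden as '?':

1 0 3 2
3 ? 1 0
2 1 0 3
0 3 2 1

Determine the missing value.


Row 1 contains symbols [0, 1, 3] — missing [2].
Column 1 contains symbols [0, 1, 3] — missing [2].
The missing symbol must appear in both missing sets; intersection = [2].
Therefore the hidden value is 2.

Missing value = 2.


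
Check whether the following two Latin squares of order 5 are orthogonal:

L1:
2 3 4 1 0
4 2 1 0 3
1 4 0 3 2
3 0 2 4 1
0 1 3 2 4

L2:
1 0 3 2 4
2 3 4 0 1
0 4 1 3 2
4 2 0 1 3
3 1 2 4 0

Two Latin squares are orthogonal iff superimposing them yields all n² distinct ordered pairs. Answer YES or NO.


Form the n² = 25 superimposed pairs (L1[i][j], L2[i][j]), row by row (rows and columns indexed from 0):
row 0: (2,1) (3,0) (4,3) (1,2) (0,4)
row 1: (4,2) (2,3) (1,4) (0,0) (3,1)
row 2: (1,0) (4,4) (0,1) (3,3) (2,2)
row 3: (3,4) (0,2) (2,0) (4,1) (1,3)
row 4: (0,3) (1,1) (3,2) (2,4) (4,0)
Orthogonality requires all 25 pairs distinct.
Check by first coordinate: for each symbol s of L1, list the L2 entries in the n cells where L1 = s; they must all differ.
  L1 = 0: L2 entries (in reading order) 4, 0, 1, 2, 3 — all 5 distinct ✓
  L1 = 1: L2 entries (in reading order) 2, 4, 0, 3, 1 — all 5 distinct ✓
  L1 = 2: L2 entries (in reading order) 1, 3, 2, 0, 4 — all 5 distinct ✓
  L1 = 3: L2 entries (in reading order) 0, 1, 3, 4, 2 — all 5 distinct ✓
  L1 = 4: L2 entries (in reading order) 3, 2, 4, 1, 0 — all 5 distinct ✓
Every symbol of L1 meets every symbol of L2 exactly once, so all 25 pairs are distinct (25 of 25).
Conclusion: YES.

YES


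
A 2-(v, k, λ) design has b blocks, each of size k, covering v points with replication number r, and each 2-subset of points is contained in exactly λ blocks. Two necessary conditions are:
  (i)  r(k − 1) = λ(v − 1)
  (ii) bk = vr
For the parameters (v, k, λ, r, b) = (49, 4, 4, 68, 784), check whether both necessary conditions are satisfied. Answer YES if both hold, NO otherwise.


Condition (i): r(k − 1) = 68·3 = 204; λ(v − 1) = 4·48 = 192. Match? NO.
Condition (ii): bk = 784·4 = 3136; vr = 49·68 = 3332. Match? NO.
Both conditions hold? NO.

NO


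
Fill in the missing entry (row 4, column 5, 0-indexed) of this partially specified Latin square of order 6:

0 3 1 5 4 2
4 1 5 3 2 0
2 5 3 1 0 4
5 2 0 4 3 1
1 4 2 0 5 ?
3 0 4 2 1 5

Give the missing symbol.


Row 4 contains symbols [0, 1, 2, 4, 5] — missing [3].
Column 5 contains symbols [0, 1, 2, 4, 5] — missing [3].
The missing symbol must appear in both missing sets; intersection = [3].
Therefore the hidden value is 3.

Missing value = 3.


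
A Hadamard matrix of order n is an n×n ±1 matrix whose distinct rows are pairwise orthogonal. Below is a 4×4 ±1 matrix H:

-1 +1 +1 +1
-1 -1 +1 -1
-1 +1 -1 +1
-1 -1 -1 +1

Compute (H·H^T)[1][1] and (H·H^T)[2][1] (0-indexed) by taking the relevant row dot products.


Row 1 of H: [-1, -1, 1, -1].
Row 2 of H: [-1, 1, -1, 1].
(H·H^T)[1][1] = Σ_j H[1][j]·H[1][j] = (-1)² + (-1)² + (1)² + (-1)² = 1 + 1 + 1 + 1 = 4.
(H·H^T)[2][1] = Σ_j H[2][j]·H[1][j] = (-1)·(-1) + (1)·(-1) + (-1)·(1) + (1)·(-1) = 1 + -1 + -1 + -1 = -2.
Rows 2 and 1 are not orthogonal (dot product = -2 ≠ 0), so H is not a Hadamard matrix.

(1,1) entry = 4; (2,1) entry = -2.


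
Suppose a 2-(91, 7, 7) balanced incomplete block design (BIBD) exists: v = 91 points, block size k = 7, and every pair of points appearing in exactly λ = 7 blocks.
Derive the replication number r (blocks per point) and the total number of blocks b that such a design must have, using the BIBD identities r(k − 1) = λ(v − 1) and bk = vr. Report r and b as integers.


Any 2-(v, k, λ) BIBD satisfies two necessary conditions:
  (i)  Each point sits in r blocks, and counting incidences through any fixed point gives r(k − 1) = λ(v − 1), so r = λ(v − 1)/(k − 1).
  (ii) Total incidences bk = vr, so b = vr/k.
Step 1: r = λ(v − 1)/(k − 1) = 7·(91 − 1)/(7 − 1) = 7·90/6 = 630/6 = 105.
Step 2: b = vr/k = 91·105/7 = 9555/7 = 1365.
Check integrality: r = 105 ∈ Z ✓, b = 1365 ∈ Z ✓.
(These identities are necessary conditions: they determine r and b for any design with these parameters, but do not by themselves prove that one exists.)

r = 105, b = 1365.


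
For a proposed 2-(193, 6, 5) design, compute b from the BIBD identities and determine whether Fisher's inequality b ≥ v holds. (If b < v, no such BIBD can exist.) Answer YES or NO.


r = λ(v − 1)/(k − 1) = 5·192/5 = 192.
b = vr/k = 193·192/6 = 6176.
Fisher's inequality: b ≥ v ⇔ 6176 ≥ 193? YES.

YES


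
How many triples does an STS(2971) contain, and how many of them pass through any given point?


An STS(v) is a 2-(v, 3, 1) BIBD: block size k = 3, λ = 1.
Replication: r(k − 1) = λ(v − 1) ⇒ r·2 = 2971 − 1 = 2970 ⇒ r = 1485.
Block count: b = v(v − 1)/6 = 2971·2970/6 = 8823870/6 = 1470645.
(Check via bk = vr: 1470645·3 = 4411935 = 2971·1485 = 4411935 ✓.)

r = 1485, b = 1470645.


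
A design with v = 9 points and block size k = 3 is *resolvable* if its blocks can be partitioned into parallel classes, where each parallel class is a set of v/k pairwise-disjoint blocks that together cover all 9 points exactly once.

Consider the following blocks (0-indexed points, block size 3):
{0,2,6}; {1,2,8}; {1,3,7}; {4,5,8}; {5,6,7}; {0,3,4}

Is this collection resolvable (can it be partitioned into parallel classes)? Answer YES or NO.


v = 9, block size k = 3, number of blocks = 6.
For resolvability, blocks must partition into parallel classes of size v/k = 3.
Total blocks must therefore be a multiple of 3: 6 = 3·2 + 0 ⇒ divisible ✓.
Greedy packing gives 2 candidate class(es). Each should be a full parallel class (size 3, covers all 9 points).
  Class 1 (3 blocks): {0,2,6}; {1,3,7}; {4,5,8}. Points covered: [0, 1, 2, 3, 4, 5, 6, 7, 8].
  Class 2 (3 blocks): {1,2,8}; {5,6,7}; {0,3,4}. Points covered: [0, 1, 2, 3, 4, 5, 6, 7, 8].
All classes full (size 3)? YES. All classes cover every point? YES.
Resolvable? YES.

YES


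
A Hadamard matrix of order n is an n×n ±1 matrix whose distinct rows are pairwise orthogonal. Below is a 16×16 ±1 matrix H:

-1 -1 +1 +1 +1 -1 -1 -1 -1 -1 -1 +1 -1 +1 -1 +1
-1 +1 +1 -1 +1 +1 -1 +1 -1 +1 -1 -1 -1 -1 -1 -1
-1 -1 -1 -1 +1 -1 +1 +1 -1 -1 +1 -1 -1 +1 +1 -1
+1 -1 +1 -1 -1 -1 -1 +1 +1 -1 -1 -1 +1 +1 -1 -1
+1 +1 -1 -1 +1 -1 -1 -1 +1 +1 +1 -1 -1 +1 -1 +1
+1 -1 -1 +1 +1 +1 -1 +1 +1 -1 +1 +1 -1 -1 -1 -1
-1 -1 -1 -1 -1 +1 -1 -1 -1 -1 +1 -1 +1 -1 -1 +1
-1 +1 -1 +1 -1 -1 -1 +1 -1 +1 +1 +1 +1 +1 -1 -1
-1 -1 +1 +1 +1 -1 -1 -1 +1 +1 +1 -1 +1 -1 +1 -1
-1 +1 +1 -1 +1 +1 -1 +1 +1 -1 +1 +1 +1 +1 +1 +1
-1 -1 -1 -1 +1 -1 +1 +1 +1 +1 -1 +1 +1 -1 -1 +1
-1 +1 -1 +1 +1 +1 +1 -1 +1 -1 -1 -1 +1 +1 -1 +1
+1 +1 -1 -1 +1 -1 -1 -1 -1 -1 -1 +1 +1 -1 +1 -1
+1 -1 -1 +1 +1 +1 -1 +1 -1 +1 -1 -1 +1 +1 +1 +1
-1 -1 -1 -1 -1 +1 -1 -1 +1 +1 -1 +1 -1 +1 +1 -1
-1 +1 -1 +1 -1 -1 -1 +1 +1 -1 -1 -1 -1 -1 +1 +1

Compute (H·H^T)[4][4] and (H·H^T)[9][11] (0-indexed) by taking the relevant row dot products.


Row 4 of H: [1, 1, -1, -1, 1, -1, -1, -1, 1, 1, 1, -1, -1, 1, -1, 1].
Row 9 of H: [-1, 1, 1, -1, 1, 1, -1, 1, 1, -1, 1, 1, 1, 1, 1, 1].
Row 11 of H: [-1, 1, -1, 1, 1, 1, 1, -1, 1, -1, -1, -1, 1, 1, -1, 1].
(H·H^T)[4][4] = Σ_j H[4][j]·H[4][j] = (1)² + (1)² + (-1)² + (-1)² + (1)² + (-1)² + (-1)² + (-1)² + (1)² + (1)² + (1)² + (-1)² + (-1)² + (1)² + (-1)² + (1)² = 1 + 1 + 1 + 1 + 1 + 1 + 1 + 1 + 1 + 1 + 1 + 1 + 1 + 1 + 1 + 1 = 16.
(H·H^T)[9][11] = Σ_j H[9][j]·H[11][j] = (-1)·(-1) + (1)·(1) + (1)·(-1) + (-1)·(1) + (1)·(1) + (1)·(1) + (-1)·(1) + (1)·(-1) + (1)·(1) + (-1)·(-1) + (1)·(-1) + (1)·(-1) + (1)·(1) + (1)·(1) + (1)·(-1) + (1)·(1) = 1 + 1 + -1 + -1 + 1 + 1 + -1 + -1 + 1 + 1 + -1 + -1 + 1 + 1 + -1 + 1 = 2.
Rows 9 and 11 are not orthogonal (dot product = 2 ≠ 0), so H is not a Hadamard matrix.

(4,4) entry = 16; (9,11) entry = 2.


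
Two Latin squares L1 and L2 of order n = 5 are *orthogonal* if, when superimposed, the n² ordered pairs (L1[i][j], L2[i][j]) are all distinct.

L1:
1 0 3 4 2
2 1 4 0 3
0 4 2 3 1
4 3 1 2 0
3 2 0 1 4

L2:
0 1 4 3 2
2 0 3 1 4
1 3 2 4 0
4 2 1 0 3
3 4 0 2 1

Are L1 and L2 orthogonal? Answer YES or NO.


Form the n² = 25 superimposed pairs (L1[i][j], L2[i][j]), row by row (rows and columns indexed from 0):
row 0: (1,0) (0,1) (3,4) (4,3) (2,2)
row 1: (2,2) (1,0) (4,3) (0,1) (3,4)
row 2: (0,1) (4,3) (2,2) (3,4) (1,0)
row 3: (4,4) (3,2) (1,1) (2,0) (0,3)
row 4: (3,3) (2,4) (0,0) (1,2) (4,1)
Orthogonality requires all 25 pairs distinct.
But the pair (2,2) repeats: cell (0,4) has L1 = 2, L2 = 2, and cell (1,0) has L1 = 2, L2 = 2.
A repeated pair means some other pair never occurs (only 15 distinct pairs out of 25), so the squares are not orthogonal.
Conclusion: NO.

NO


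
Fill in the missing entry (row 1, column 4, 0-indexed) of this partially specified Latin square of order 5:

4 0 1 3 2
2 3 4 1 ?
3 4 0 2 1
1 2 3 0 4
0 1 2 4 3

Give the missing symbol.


Row 1 contains symbols [1, 2, 3, 4] — missing [0].
Column 4 contains symbols [1, 2, 3, 4] — missing [0].
The missing symbol must appear in both missing sets; intersection = [0].
Therefore the hidden value is 0.

Missing value = 0.


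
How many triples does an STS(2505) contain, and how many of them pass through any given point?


An STS(v) is a 2-(v, 3, 1) BIBD: block size k = 3, λ = 1.
Replication: r(k − 1) = λ(v − 1) ⇒ r·2 = 2505 − 1 = 2504 ⇒ r = 1252.
Block count: b = v(v − 1)/6 = 2505·2504/6 = 6272520/6 = 1045420.

r = 1252, b = 1045420.


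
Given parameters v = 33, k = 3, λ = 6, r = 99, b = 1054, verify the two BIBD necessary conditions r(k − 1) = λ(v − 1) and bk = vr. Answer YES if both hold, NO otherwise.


Condition (i): r(k − 1) = 99·2 = 198; λ(v − 1) = 6·32 = 192. Match? NO.
Condition (ii): bk = 1054·3 = 3162; vr = 33·99 = 3267. Match? NO.
Both conditions hold? NO.

NO


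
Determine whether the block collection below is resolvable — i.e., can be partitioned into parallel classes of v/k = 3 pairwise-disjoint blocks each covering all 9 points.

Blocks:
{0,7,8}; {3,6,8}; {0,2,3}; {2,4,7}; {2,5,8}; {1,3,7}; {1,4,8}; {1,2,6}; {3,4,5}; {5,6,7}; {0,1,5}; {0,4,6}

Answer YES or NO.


v = 9, block size k = 3, number of blocks = 12.
For resolvability, blocks must partition into parallel classes of size v/k = 3.
Total blocks must therefore be a multiple of 3: 12 = 3·4 + 0 ⇒ divisible ✓.
Greedy packing gives 4 candidate class(es). Each should be a full parallel class (size 3, covers all 9 points).
  Class 1 (3 blocks): {0,7,8}; {1,2,6}; {3,4,5}. Points covered: [0, 1, 2, 3, 4, 5, 6, 7, 8].
  Class 2 (3 blocks): {3,6,8}; {2,4,7}; {0,1,5}. Points covered: [0, 1, 2, 3, 4, 5, 6, 7, 8].
  Class 3 (3 blocks): {0,2,3}; {1,4,8}; {5,6,7}. Points covered: [0, 1, 2, 3, 4, 5, 6, 7, 8].
  Class 4 (3 blocks): {2,5,8}; {1,3,7}; {0,4,6}. Points covered: [0, 1, 2, 3, 4, 5, 6, 7, 8].
All classes full (size 3)? YES. All classes cover every point? YES.
Resolvable? YES.

YES


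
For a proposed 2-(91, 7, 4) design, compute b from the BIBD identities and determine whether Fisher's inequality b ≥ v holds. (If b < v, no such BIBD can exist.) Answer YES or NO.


r = λ(v − 1)/(k − 1) = 4·90/6 = 60.
b = vr/k = 91·60/7 = 780.
Fisher's inequality: b ≥ v ⇔ 780 ≥ 91? YES.

YES


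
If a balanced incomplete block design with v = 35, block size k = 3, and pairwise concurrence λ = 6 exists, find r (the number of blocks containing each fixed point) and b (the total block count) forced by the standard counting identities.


Any 2-(v, k, λ) BIBD satisfies two necessary conditions:
  (i)  Each point sits in r blocks, and counting incidences through any fixed point gives r(k − 1) = λ(v − 1), so r = λ(v − 1)/(k − 1).
  (ii) Total incidences bk = vr, so b = vr/k.
Step 1: r = λ(v − 1)/(k − 1) = 6·(35 − 1)/(3 − 1) = 6·34/2 = 204/2 = 102.
Step 2: b = vr/k = 35·102/3 = 3570/3 = 1190.
Check integrality: r = 102 ∈ Z ✓, b = 1190 ∈ Z ✓.
(These identities are necessary conditions: they determine r and b for any design with these parameters, but do not by themselves prove that one exists.)

r = 102, b = 1190.


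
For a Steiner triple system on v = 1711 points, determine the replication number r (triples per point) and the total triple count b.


An STS(v) is a 2-(v, 3, 1) BIBD: block size k = 3, λ = 1.
Replication: r(k − 1) = λ(v − 1) ⇒ r·2 = 1711 − 1 = 1710 ⇒ r = 855.
Block count: b = v(v − 1)/6 = 1711·1710/6 = 2925810/6 = 487635.
(Check via bk = vr: 487635·3 = 1462905 = 1711·855 = 1462905 ✓.)

r = 855, b = 487635.


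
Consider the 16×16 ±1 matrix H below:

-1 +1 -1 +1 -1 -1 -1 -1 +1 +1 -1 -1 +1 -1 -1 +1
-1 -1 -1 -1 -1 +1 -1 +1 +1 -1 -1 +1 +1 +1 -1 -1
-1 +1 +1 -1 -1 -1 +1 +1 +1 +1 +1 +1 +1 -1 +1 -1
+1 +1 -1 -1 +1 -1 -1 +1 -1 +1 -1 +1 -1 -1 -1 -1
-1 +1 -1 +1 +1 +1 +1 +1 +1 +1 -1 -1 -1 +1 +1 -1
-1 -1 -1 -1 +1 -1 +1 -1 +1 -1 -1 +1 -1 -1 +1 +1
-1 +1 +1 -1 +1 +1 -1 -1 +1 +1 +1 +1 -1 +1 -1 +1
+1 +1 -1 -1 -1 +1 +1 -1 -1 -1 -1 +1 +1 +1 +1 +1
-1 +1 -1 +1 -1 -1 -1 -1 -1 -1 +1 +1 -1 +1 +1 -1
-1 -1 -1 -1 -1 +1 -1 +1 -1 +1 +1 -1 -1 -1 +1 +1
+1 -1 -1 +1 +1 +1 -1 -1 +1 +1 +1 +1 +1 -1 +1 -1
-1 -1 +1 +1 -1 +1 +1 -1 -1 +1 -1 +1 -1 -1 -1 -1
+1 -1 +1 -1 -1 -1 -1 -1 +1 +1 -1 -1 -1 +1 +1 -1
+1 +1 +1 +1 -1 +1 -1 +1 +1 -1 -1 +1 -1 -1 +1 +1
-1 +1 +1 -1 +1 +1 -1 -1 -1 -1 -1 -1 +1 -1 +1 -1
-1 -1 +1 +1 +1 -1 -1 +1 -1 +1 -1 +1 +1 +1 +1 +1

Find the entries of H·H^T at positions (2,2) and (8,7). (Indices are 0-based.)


Row 2 of H: [-1, 1, 1, -1, -1, -1, 1, 1, 1, 1, 1, 1, 1, -1, 1, -1].
Row 7 of H: [1, 1, -1, -1, -1, 1, 1, -1, -1, -1, -1, 1, 1, 1, 1, 1].
Row 8 of H: [-1, 1, -1, 1, -1, -1, -1, -1, -1, -1, 1, 1, -1, 1, 1, -1].
(H·H^T)[2][2] = Σ_j H[2][j]·H[2][j] = (-1)² + (1)² + (1)² + (-1)² + (-1)² + (-1)² + (1)² + (1)² + (1)² + (1)² + (1)² + (1)² + (1)² + (-1)² + (1)² + (-1)² = 1 + 1 + 1 + 1 + 1 + 1 + 1 + 1 + 1 + 1 + 1 + 1 + 1 + 1 + 1 + 1 = 16.
(H·H^T)[8][7] = Σ_j H[8][j]·H[7][j] = (-1)·(1) + (1)·(1) + (-1)·(-1) + (1)·(-1) + (-1)·(-1) + (-1)·(1) + (-1)·(1) + (-1)·(-1) + (-1)·(-1) + (-1)·(-1) + (1)·(-1) + (1)·(1) + (-1)·(1) + (1)·(1) + (1)·(1) + (-1)·(1) = -1 + 1 + 1 + -1 + 1 + -1 + -1 + 1 + 1 + 1 + -1 + 1 + -1 + 1 + 1 + -1 = 2.
Rows 8 and 7 are not orthogonal (dot product = 2 ≠ 0), so H is not a Hadamard matrix.

(2,2) entry = 16; (8,7) entry = 2.


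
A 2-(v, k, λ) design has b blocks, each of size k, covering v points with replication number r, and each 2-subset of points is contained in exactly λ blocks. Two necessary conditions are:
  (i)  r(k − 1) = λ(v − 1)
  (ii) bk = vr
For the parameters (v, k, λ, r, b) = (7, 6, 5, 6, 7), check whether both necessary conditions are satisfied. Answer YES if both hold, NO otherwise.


Condition (i): r(k − 1) = 6·5 = 30; λ(v − 1) = 5·6 = 30. Match? YES.
Condition (ii): bk = 7·6 = 42; vr = 7·6 = 42. Match? YES.
Both conditions hold? YES.

YES


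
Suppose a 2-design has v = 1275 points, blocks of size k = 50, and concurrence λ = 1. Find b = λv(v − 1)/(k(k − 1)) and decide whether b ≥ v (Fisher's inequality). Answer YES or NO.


r = λ(v − 1)/(k − 1) = 1·1274/49 = 26.
b = vr/k = 1275·26/50 = 663.
Fisher's inequality: b ≥ v ⇔ 663 ≥ 1275? NO.

NO


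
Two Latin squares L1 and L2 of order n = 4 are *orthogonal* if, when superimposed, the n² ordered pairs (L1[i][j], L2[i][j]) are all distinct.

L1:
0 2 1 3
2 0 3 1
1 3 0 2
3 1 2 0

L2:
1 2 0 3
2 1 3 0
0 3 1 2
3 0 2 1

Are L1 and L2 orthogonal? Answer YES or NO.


Form the n² = 16 superimposed pairs (L1[i][j], L2[i][j]), row by row (rows and columns indexed from 0):
row 0: (0,1) (2,2) (1,0) (3,3)
row 1: (2,2) (0,1) (3,3) (1,0)
row 2: (1,0) (3,3) (0,1) (2,2)
row 3: (3,3) (1,0) (2,2) (0,1)
Orthogonality requires all 16 pairs distinct.
But the pair (2,2) repeats: cell (0,1) has L1 = 2, L2 = 2, and cell (1,0) has L1 = 2, L2 = 2.
A repeated pair means some other pair never occurs (only 4 distinct pairs out of 16), so the squares are not orthogonal.
Conclusion: NO.

NO


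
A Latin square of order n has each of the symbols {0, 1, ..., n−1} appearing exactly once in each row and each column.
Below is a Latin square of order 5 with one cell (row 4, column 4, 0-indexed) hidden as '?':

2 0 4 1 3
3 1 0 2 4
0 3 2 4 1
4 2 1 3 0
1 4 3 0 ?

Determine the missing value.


Row 4 contains symbols [0, 1, 3, 4] — missing [2].
Column 4 contains symbols [0, 1, 3, 4] — missing [2].
The missing symbol must appear in both missing sets; intersection = [2].
Therefore the hidden value is 2.

Missing value = 2.


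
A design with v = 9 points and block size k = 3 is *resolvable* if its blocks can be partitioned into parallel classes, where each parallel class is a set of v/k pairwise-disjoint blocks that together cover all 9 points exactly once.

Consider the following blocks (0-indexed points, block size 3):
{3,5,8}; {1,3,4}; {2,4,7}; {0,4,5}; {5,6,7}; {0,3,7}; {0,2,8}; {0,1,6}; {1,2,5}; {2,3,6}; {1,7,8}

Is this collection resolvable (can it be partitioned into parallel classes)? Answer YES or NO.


v = 9, block size k = 3, number of blocks = 11.
For resolvability, blocks must partition into parallel classes of size v/k = 3.
Total blocks must therefore be a multiple of 3: 11 = 3·3 + 2 ⇒ not divisible ✗.
Resolvable? NO.

NO


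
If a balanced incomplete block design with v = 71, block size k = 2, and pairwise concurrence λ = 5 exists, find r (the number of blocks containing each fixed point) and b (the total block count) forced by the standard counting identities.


Any 2-(v, k, λ) BIBD satisfies two necessary conditions:
  (i)  Each point sits in r blocks, and counting incidences through any fixed point gives r(k − 1) = λ(v − 1), so r = λ(v − 1)/(k − 1).
  (ii) Total incidences bk = vr, so b = vr/k.
Step 1: r = λ(v − 1)/(k − 1) = 5·(71 − 1)/(2 − 1) = 5·70/1 = 350/1 = 350.
Step 2: b = vr/k = 71·350/2 = 24850/2 = 12425.
Check integrality: r = 350 ∈ Z ✓, b = 12425 ∈ Z ✓.
(These identities are necessary conditions: they determine r and b for any design with these parameters, but do not by themselves prove that one exists.)

r = 350, b = 12425.


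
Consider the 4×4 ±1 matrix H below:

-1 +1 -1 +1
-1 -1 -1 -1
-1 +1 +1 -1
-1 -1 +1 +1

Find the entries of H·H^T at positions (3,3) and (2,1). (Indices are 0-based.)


Row 1 of H: [-1, -1, -1, -1].
Row 2 of H: [-1, 1, 1, -1].
Row 3 of H: [-1, -1, 1, 1].
(H·H^T)[3][3] = Σ_j H[3][j]·H[3][j] = (-1)² + (-1)² + (1)² + (1)² = 1 + 1 + 1 + 1 = 4.
(H·H^T)[2][1] = Σ_j H[2][j]·H[1][j] = (-1)·(-1) + (1)·(-1) + (1)·(-1) + (-1)·(-1) = 1 + -1 + -1 + 1 = 0.
So rows 2 and 1 are orthogonal; the diagonal entry equals n = 4.

(3,3) entry = 4; (2,1) entry = 0.


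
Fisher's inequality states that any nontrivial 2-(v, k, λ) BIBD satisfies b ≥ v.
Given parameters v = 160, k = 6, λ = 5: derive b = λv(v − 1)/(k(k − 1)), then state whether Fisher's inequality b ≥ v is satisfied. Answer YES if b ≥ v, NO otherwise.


b = λv(v − 1)/(k(k − 1)) = 5·160·159/(6·5) = 127200/30 = 4240.
Compare with v = 160: b ≥ v, so Fisher's inequality holds.

YES
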